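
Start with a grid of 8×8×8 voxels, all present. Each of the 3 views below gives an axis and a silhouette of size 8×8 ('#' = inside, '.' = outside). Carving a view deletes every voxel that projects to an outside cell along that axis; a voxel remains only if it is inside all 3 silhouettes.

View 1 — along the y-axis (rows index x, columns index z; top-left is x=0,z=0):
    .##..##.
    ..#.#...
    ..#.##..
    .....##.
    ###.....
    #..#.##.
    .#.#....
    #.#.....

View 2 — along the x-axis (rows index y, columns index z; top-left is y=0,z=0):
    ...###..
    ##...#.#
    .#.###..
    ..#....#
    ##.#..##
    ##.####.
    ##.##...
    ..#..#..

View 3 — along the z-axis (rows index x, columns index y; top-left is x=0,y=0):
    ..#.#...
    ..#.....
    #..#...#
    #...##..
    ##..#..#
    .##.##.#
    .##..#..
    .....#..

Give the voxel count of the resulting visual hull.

|visual hull| = 37

before carving: 512 voxels (8×8×8)
V1 y: intersect with XZ mask (22 set) -- 176 left
V2 x: intersect with YZ mask (30 set) -- 81 left
V3 z: intersect with XY mask (22 set) -- 37 left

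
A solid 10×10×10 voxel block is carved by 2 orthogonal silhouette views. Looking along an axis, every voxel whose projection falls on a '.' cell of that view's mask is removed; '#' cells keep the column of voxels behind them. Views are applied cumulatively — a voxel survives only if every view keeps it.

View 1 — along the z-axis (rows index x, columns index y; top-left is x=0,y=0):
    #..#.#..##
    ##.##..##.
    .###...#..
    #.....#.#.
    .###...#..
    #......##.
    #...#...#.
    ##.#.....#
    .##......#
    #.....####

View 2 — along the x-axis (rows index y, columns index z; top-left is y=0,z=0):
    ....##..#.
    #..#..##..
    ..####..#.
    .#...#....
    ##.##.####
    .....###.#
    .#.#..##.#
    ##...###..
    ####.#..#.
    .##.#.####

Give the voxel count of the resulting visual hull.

voxel count = 185

full grid |V| = 1000
carve view 1 (along z, XY-mask fill 40/100): 400 voxels remain
carve view 2 (along x, YZ-mask fill 49/100): 185 voxels remain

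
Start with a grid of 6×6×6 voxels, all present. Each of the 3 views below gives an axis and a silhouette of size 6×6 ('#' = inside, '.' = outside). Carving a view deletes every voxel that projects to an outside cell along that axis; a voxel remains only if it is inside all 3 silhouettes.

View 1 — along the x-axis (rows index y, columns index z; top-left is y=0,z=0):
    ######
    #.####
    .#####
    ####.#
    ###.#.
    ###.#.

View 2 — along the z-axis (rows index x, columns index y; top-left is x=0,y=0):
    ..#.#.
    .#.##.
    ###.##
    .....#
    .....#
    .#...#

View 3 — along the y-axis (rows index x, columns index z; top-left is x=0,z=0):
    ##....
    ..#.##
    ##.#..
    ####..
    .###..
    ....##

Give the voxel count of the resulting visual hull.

initial block: 6^3 = 216
V1 x: intersect with YZ mask (29 set) -- 174 left
V2 z: intersect with XY mask (14 set) -- 64 left
V3 y: intersect with XZ mask (17 set) -- 29 left

|visual hull| = 29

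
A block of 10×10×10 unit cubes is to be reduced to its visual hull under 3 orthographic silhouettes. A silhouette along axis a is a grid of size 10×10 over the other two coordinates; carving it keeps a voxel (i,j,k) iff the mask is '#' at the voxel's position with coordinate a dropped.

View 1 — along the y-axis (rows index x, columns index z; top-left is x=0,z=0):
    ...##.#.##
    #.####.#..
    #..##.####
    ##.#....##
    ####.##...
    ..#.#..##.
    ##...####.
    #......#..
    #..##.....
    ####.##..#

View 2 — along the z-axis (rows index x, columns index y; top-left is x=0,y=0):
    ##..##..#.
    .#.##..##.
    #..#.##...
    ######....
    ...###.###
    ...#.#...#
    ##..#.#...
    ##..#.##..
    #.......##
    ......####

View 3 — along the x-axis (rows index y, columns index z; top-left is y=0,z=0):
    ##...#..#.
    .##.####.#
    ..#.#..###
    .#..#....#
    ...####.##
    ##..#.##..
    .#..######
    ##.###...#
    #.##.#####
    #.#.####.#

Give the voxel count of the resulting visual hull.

remaining voxels: 130

before carving: 1000 voxels (10×10×10)
  1. axis=1 (XZ plane), |mask|=51  ⇒  voxels=510
  2. axis=2 (XY plane), |mask|=45  ⇒  voxels=232
  3. axis=0 (YZ plane), |mask|=58  ⇒  voxels=130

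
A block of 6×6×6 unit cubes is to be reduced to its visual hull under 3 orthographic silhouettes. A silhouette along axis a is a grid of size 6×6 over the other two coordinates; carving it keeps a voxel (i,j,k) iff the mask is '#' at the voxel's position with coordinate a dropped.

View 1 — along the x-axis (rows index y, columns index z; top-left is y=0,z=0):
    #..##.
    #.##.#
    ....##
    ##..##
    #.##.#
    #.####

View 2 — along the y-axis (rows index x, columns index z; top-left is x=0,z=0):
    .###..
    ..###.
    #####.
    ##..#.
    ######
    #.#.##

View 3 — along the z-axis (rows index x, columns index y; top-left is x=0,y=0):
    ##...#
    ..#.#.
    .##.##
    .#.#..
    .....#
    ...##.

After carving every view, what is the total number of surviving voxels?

remaining voxels: 34

full grid |V| = 216
carve view 1 (along x, YZ-mask fill 22/36): 132 voxels remain
carve view 2 (along y, XZ-mask fill 24/36): 85 voxels remain
carve view 3 (along z, XY-mask fill 14/36): 34 voxels remain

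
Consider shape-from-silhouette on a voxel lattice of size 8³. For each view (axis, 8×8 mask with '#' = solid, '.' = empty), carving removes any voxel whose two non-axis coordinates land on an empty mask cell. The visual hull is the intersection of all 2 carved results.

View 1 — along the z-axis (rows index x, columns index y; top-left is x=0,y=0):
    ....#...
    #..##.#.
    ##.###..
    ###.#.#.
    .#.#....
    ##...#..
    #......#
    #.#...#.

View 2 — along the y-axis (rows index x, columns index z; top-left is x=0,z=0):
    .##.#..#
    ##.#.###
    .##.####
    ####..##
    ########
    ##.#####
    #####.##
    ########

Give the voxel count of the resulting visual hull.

voxel count = 163

start: 8×8×8 = 512 voxels
  1. axis=2 (XY plane), |mask|=25  ⇒  voxels=200
  2. axis=1 (XZ plane), |mask|=52  ⇒  voxels=163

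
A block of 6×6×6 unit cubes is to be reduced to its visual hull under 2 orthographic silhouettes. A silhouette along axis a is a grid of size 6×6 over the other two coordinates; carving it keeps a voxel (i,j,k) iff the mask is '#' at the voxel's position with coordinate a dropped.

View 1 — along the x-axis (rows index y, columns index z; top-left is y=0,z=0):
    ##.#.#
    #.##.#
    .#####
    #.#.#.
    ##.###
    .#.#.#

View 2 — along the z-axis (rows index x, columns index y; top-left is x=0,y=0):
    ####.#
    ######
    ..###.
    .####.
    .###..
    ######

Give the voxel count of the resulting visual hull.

|visual hull| = 109

start: 6×6×6 = 216 voxels
carve view 1 (along x, YZ-mask fill 24/36): 144 voxels remain
carve view 2 (along z, XY-mask fill 27/36): 109 voxels remain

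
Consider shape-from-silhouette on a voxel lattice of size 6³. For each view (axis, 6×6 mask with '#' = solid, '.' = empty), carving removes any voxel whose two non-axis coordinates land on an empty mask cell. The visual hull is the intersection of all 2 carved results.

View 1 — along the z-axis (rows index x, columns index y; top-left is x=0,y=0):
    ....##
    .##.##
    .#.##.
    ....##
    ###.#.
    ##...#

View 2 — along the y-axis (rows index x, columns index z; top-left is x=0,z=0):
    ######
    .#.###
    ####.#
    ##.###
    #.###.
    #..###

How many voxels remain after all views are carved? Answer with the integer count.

full grid |V| = 216
  1. axis=2 (XY plane), |mask|=18  ⇒  voxels=108
  2. axis=1 (XZ plane), |mask|=28  ⇒  voxels=81

81 voxels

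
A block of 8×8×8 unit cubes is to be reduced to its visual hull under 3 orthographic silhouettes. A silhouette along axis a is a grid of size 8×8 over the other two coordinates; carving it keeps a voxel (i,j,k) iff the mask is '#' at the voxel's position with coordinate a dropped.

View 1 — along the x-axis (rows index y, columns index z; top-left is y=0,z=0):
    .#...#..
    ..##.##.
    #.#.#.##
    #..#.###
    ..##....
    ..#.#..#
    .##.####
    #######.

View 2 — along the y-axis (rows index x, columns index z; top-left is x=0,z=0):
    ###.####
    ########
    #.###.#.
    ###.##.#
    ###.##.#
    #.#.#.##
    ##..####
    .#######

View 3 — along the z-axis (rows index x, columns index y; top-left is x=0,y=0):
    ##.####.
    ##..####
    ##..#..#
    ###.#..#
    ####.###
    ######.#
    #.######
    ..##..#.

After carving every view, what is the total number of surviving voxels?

|visual hull| = 145

full grid |V| = 512
V1 x: intersect with YZ mask (34 set) -- 272 left
V2 y: intersect with XZ mask (50 set) -- 213 left
V3 z: intersect with XY mask (45 set) -- 145 left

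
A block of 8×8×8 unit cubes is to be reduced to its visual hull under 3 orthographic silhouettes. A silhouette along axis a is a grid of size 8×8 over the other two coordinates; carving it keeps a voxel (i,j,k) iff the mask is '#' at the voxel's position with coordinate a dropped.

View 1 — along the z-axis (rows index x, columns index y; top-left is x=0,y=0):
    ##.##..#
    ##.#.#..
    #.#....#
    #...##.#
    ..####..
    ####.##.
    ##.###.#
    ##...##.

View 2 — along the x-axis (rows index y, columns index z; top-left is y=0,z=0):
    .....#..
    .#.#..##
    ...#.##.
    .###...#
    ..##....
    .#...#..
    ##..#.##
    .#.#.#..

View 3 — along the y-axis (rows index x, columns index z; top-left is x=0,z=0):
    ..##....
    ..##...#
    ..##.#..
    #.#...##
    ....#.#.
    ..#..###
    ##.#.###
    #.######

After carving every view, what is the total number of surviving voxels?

initial block: 8^3 = 512
[1] z-view keeps 36 columns → grid now 288
[2] x-view keeps 24 columns → grid now 98
[3] y-view keeps 31 columns → grid now 51

voxel count = 51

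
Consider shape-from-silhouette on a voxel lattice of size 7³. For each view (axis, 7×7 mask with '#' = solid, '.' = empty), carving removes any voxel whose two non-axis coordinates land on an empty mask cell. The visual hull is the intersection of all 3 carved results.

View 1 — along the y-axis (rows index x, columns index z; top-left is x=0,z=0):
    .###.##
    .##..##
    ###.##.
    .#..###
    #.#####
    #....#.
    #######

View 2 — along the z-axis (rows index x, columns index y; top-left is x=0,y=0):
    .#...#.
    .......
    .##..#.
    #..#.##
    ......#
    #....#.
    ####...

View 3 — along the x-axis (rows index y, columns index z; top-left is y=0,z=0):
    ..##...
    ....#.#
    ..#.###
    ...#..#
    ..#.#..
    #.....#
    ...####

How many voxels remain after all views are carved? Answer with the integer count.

|visual hull| = 27

start: 7×7×7 = 343 voxels
[1] y-view keeps 33 columns → grid now 231
[2] z-view keeps 16 columns → grid now 79
[3] x-view keeps 18 columns → grid now 27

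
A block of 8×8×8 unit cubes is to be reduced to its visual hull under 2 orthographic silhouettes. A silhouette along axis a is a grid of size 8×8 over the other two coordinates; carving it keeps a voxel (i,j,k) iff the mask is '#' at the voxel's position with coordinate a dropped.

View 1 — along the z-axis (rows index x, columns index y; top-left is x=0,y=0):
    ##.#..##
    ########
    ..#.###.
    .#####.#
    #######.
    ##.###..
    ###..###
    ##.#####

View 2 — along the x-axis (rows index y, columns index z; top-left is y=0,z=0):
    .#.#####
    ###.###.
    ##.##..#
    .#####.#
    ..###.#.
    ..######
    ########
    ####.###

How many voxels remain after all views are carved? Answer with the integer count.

|visual hull| = 288

full grid |V| = 512
carve view 1 (along z, XY-mask fill 48/64): 384 voxels remain
carve view 2 (along x, YZ-mask fill 48/64): 288 voxels remain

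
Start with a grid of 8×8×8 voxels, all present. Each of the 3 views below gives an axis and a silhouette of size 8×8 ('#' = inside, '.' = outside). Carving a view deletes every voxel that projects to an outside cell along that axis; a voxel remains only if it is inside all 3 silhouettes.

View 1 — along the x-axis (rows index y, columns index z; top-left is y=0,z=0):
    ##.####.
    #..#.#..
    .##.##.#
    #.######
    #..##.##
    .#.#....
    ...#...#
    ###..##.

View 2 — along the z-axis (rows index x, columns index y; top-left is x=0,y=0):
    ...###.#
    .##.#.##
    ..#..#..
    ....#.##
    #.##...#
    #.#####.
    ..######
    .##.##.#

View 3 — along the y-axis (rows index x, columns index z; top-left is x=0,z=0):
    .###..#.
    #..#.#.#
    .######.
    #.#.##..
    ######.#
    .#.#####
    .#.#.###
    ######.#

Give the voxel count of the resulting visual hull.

full grid |V| = 512
step 1: project along x, AND mask (35/64) → |grid| = 280
step 2: project along z, AND mask (35/64) → |grid| = 154
step 3: project along y, AND mask (43/64) → |grid| = 110

remaining voxels: 110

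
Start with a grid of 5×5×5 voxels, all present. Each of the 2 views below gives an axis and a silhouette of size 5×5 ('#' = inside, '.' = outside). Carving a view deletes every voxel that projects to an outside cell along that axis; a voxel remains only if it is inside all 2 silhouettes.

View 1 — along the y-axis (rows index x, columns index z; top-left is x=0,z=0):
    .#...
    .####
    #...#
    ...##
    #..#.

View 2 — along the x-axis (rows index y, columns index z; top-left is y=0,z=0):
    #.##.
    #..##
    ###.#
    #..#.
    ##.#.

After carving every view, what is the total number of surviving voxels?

before carving: 125 voxels (5×5×5)
carve view 1 (along y, XZ-mask fill 11/25): 55 voxels remain
carve view 2 (along x, YZ-mask fill 15/25): 34 voxels remain

voxel count = 34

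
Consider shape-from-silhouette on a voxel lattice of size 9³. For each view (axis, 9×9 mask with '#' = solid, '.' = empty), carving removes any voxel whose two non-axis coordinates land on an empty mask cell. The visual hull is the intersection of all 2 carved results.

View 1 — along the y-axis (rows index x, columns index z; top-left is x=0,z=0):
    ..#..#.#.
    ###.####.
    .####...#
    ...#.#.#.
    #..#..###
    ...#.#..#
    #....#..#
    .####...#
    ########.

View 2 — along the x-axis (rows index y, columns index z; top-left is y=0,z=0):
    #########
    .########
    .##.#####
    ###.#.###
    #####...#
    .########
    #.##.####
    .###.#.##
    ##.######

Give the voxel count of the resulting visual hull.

310 voxels

initial block: 9^3 = 729
V1 y: intersect with XZ mask (42 set) -- 378 left
V2 x: intersect with YZ mask (66 set) -- 310 left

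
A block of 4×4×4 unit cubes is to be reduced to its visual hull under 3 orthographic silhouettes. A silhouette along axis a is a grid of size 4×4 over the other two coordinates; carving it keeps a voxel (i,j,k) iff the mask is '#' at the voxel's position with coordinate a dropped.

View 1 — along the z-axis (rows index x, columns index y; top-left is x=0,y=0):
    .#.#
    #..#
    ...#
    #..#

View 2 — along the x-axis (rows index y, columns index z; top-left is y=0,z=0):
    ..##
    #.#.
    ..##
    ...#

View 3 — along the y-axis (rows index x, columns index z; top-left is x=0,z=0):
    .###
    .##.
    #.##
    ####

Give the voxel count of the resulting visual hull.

|visual hull| = 7

start: 4×4×4 = 64 voxels
  1. axis=2 (XY plane), |mask|=7  ⇒  voxels=28
  2. axis=0 (YZ plane), |mask|=7  ⇒  voxels=10
  3. axis=1 (XZ plane), |mask|=12  ⇒  voxels=7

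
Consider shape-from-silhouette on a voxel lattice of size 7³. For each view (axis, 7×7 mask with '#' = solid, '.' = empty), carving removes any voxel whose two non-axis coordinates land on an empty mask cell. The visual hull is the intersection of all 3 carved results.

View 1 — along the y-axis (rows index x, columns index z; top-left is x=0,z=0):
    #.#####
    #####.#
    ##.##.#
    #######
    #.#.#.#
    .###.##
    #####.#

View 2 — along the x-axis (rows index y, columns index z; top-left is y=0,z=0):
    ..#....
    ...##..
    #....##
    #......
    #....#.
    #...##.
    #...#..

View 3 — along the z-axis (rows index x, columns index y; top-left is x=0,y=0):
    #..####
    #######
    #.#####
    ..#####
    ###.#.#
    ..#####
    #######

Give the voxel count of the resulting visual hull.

initial block: 7^3 = 343
step 1: project along y, AND mask (39/49) → |grid| = 273
step 2: project along x, AND mask (14/49) → |grid| = 76
step 3: project along z, AND mask (40/49) → |grid| = 61

remaining voxels: 61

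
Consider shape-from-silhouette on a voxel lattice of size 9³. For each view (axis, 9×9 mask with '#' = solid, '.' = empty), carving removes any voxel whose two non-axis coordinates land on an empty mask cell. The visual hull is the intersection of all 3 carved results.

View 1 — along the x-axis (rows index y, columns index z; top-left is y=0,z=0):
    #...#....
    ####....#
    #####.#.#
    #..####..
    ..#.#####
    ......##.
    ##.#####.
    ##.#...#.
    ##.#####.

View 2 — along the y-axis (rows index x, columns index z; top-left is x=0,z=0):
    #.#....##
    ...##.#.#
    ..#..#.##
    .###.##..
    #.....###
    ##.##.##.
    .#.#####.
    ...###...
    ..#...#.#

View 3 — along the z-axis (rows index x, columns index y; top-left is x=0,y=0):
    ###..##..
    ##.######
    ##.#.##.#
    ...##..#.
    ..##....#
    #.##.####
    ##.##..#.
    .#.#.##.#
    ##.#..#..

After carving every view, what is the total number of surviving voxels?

remaining voxels: 108

before carving: 729 voxels (9×9×9)
[1] x-view keeps 45 columns → grid now 405
[2] y-view keeps 39 columns → grid now 194
[3] z-view keeps 46 columns → grid now 108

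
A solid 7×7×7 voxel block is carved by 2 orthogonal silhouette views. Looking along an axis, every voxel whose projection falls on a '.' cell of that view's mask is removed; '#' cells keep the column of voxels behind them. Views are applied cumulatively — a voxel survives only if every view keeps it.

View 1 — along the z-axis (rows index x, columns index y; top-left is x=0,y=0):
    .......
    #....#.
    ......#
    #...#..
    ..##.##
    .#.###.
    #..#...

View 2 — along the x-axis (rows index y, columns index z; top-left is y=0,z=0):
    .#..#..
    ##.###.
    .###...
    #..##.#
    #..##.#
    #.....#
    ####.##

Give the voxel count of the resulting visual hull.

before carving: 343 voxels (7×7×7)
after view 1 [z-axis, 15 of 49 cells solid] → remaining = 105
after view 2 [x-axis, 26 of 49 cells solid] → remaining = 52

voxel count = 52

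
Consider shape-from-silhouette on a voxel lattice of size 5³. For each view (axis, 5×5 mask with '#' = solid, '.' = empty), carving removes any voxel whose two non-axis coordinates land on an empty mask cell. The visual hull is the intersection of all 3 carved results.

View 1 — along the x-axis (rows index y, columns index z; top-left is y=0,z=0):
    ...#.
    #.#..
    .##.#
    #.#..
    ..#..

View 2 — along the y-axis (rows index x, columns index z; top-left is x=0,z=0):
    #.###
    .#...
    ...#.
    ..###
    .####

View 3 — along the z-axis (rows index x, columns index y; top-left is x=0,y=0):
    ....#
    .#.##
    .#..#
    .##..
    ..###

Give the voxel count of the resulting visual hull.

full grid |V| = 125
after view 1 [x-axis, 9 of 25 cells solid] → remaining = 45
after view 2 [y-axis, 13 of 25 cells solid] → remaining = 23
after view 3 [z-axis, 11 of 25 cells solid] → remaining = 9

voxel count = 9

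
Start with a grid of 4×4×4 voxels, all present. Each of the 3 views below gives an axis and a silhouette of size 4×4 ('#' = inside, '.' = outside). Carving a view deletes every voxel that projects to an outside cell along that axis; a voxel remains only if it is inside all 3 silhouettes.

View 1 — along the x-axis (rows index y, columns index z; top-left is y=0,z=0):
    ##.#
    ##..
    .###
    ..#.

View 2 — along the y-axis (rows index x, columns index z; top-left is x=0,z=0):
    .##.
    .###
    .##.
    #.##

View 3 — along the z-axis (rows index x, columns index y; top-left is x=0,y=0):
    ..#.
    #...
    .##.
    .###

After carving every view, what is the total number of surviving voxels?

initial block: 4^3 = 64
[1] x-view keeps 9 columns → grid now 36
[2] y-view keeps 10 columns → grid now 23
[3] z-view keeps 7 columns → grid now 11

remaining voxels: 11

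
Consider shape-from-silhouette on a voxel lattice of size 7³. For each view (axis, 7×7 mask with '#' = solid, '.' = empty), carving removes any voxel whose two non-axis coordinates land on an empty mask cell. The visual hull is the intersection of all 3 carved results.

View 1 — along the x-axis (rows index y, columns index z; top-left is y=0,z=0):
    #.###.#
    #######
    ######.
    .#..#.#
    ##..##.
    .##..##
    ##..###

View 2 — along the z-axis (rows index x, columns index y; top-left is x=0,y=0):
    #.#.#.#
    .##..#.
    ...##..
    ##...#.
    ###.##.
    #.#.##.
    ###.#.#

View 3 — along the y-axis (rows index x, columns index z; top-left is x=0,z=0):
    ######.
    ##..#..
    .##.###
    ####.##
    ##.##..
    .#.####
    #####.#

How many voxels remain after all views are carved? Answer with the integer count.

before carving: 343 voxels (7×7×7)
[1] x-view keeps 34 columns → grid now 238
[2] z-view keeps 26 columns → grid now 132
[3] y-view keeps 35 columns → grid now 96

96 voxels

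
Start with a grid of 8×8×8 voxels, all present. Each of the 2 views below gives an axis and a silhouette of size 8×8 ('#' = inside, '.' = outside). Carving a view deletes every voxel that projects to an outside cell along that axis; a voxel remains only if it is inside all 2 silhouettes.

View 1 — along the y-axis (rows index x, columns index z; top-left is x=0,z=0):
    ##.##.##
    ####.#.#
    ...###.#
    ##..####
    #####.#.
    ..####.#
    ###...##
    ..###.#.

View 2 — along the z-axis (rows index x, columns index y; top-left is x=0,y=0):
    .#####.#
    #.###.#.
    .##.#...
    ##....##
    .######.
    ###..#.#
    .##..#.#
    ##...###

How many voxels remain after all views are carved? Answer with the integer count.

203 voxels

full grid |V| = 512
  1. axis=1 (XZ plane), |mask|=42  ⇒  voxels=336
  2. axis=2 (XY plane), |mask|=38  ⇒  voxels=203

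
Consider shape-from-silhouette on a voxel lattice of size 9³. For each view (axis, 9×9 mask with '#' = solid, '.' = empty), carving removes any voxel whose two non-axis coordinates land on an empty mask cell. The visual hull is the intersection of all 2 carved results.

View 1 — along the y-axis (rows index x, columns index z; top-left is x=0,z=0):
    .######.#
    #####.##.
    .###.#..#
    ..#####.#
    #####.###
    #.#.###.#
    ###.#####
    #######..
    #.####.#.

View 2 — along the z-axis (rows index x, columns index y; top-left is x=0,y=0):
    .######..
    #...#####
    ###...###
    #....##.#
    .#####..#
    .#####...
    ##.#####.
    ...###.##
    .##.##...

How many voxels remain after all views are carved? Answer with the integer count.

voxel count = 331

before carving: 729 voxels (9×9×9)
after view 1 [y-axis, 60 of 81 cells solid] → remaining = 540
after view 2 [z-axis, 49 of 81 cells solid] → remaining = 331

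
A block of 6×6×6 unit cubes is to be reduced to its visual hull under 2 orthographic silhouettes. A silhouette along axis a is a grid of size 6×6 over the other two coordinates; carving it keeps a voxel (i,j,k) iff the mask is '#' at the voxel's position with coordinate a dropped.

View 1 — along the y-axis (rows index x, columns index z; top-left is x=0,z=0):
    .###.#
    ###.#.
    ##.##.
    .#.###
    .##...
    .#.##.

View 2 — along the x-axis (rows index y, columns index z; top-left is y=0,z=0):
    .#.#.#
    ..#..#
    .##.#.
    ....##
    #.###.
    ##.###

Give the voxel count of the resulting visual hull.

full grid |V| = 216
  1. axis=1 (XZ plane), |mask|=21  ⇒  voxels=126
  2. axis=0 (YZ plane), |mask|=19  ⇒  voxels=67

voxel count = 67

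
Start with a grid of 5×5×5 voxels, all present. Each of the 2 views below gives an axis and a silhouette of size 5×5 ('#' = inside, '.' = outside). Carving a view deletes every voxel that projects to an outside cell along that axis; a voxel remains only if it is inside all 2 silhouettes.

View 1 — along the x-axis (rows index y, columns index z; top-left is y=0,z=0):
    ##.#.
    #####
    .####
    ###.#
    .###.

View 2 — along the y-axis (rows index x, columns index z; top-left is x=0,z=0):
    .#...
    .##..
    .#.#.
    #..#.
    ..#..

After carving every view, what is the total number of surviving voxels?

remaining voxels: 34

before carving: 125 voxels (5×5×5)
[1] x-view keeps 19 columns → grid now 95
[2] y-view keeps 8 columns → grid now 34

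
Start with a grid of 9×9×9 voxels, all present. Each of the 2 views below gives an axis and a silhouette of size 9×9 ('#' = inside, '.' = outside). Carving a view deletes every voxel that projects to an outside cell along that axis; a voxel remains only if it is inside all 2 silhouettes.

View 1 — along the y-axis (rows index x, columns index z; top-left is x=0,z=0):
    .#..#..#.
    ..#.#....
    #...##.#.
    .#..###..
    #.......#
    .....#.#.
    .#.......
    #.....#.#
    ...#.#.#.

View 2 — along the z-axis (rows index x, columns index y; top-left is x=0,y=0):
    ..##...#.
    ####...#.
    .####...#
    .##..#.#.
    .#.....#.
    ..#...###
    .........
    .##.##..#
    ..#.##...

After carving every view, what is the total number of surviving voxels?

91 voxels

before carving: 729 voxels (9×9×9)
  1. axis=1 (XZ plane), |mask|=24  ⇒  voxels=216
  2. axis=2 (XY plane), |mask|=31  ⇒  voxels=91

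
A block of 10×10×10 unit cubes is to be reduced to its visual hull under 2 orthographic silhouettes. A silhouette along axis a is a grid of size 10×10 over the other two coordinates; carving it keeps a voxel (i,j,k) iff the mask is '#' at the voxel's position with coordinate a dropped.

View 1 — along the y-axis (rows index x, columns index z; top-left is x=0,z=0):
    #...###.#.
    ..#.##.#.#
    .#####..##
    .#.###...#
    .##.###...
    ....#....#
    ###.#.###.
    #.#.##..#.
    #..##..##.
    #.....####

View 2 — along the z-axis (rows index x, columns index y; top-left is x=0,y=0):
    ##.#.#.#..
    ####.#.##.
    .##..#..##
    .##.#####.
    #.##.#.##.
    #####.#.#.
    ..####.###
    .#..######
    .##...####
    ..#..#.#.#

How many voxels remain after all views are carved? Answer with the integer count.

voxel count = 308

initial block: 10^3 = 1000
[1] y-view keeps 51 columns → grid now 510
[2] z-view keeps 61 columns → grid now 308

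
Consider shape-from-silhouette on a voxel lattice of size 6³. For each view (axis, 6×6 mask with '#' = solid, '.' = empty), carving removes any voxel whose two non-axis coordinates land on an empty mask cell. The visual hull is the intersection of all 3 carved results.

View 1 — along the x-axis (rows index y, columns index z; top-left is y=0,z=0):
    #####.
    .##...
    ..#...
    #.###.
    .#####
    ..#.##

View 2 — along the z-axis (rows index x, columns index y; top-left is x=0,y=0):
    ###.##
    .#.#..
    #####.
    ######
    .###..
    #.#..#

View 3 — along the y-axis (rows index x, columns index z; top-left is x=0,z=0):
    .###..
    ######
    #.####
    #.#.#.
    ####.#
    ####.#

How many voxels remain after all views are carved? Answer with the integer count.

voxel count = 55

start: 6×6×6 = 216 voxels
step 1: project along x, AND mask (20/36) → |grid| = 120
step 2: project along z, AND mask (24/36) → |grid| = 75
step 3: project along y, AND mask (27/36) → |grid| = 55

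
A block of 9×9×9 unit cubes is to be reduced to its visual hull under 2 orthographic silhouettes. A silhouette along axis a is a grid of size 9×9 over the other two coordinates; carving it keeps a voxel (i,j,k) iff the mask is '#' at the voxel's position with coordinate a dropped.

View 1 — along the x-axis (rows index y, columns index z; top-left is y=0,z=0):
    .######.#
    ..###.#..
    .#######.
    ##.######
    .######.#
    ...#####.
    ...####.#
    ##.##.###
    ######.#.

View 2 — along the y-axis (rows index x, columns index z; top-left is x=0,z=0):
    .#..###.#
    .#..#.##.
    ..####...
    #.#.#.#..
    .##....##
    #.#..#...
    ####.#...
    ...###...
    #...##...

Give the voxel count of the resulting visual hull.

voxel count = 228

start: 9×9×9 = 729 voxels
carve view 1 (along x, YZ-mask fill 57/81): 513 voxels remain
carve view 2 (along y, XZ-mask fill 35/81): 228 voxels remain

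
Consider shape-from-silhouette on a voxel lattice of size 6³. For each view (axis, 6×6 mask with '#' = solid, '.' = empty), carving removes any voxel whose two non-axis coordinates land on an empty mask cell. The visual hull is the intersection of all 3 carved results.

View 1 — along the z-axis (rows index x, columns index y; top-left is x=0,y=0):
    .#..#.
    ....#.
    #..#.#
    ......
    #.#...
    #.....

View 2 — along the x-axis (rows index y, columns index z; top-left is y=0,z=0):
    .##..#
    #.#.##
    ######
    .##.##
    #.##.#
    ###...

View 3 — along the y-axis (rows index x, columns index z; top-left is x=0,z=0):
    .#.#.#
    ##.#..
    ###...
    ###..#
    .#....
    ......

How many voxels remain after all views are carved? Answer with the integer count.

remaining voxels: 14

before carving: 216 voxels (6×6×6)
[1] z-view keeps 9 columns → grid now 54
[2] x-view keeps 24 columns → grid now 34
[3] y-view keeps 14 columns → grid now 14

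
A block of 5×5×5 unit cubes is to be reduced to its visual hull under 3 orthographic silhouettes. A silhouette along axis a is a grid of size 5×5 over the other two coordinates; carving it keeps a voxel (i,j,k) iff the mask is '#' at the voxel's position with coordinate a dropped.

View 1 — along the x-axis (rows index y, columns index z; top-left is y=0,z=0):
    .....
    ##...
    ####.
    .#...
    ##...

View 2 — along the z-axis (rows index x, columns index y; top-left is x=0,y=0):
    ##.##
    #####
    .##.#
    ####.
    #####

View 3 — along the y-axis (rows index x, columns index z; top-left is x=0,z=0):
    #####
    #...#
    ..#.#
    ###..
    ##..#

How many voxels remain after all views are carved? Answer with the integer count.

before carving: 125 voxels (5×5×5)
after view 1 [x-axis, 9 of 25 cells solid] → remaining = 45
after view 2 [z-axis, 21 of 25 cells solid] → remaining = 38
after view 3 [y-axis, 15 of 25 cells solid] → remaining = 22

voxel count = 22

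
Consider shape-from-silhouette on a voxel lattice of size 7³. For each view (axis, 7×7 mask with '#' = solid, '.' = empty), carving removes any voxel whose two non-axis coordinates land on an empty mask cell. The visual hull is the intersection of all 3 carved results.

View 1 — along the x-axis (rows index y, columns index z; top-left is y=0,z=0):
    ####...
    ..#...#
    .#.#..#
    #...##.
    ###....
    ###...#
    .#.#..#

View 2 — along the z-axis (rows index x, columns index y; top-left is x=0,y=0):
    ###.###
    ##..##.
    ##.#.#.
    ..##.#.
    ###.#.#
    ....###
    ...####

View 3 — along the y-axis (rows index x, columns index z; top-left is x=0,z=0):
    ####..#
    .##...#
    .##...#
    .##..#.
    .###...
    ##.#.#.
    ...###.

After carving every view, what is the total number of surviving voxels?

|visual hull| = 58

full grid |V| = 343
V1 x: intersect with YZ mask (22 set) -- 154 left
V2 z: intersect with XY mask (29 set) -- 93 left
V3 y: intersect with XZ mask (24 set) -- 58 left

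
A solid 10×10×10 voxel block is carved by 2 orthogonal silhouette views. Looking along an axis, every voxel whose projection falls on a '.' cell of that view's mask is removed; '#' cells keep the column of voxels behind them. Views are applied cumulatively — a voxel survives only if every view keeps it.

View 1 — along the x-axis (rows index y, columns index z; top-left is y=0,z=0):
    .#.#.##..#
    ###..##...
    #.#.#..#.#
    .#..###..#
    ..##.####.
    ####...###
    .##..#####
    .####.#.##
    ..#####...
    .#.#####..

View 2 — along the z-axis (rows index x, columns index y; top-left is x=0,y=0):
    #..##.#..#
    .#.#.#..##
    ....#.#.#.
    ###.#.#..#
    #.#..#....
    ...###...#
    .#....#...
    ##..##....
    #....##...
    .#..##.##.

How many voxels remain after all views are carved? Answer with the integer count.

full grid |V| = 1000
carve view 1 (along x, YZ-mask fill 58/100): 580 voxels remain
carve view 2 (along z, XY-mask fill 40/100): 234 voxels remain

voxel count = 234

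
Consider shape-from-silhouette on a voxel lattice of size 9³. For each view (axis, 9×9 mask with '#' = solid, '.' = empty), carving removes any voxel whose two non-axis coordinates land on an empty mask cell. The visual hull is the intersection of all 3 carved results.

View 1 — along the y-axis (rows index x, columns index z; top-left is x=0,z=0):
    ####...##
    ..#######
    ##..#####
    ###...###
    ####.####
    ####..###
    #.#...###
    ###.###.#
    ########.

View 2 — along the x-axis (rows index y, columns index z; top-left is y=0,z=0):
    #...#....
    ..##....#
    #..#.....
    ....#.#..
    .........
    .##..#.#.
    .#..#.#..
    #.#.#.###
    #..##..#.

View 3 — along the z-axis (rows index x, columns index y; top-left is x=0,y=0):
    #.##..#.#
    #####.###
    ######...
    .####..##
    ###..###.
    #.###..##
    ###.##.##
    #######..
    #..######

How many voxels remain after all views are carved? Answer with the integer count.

119 voxels

before carving: 729 voxels (9×9×9)
  1. axis=1 (XZ plane), |mask|=61  ⇒  voxels=549
  2. axis=0 (YZ plane), |mask|=26  ⇒  voxels=174
  3. axis=2 (XY plane), |mask|=58  ⇒  voxels=119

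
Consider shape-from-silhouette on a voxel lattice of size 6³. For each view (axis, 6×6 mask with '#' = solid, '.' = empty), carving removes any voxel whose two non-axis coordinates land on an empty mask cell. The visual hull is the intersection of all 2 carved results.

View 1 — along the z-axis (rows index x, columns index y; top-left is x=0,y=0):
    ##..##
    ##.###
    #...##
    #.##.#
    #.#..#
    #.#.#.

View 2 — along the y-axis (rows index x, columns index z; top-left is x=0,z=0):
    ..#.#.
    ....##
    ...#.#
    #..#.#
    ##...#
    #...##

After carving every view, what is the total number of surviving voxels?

|visual hull| = 54

initial block: 6^3 = 216
carve view 1 (along z, XY-mask fill 22/36): 132 voxels remain
carve view 2 (along y, XZ-mask fill 15/36): 54 voxels remain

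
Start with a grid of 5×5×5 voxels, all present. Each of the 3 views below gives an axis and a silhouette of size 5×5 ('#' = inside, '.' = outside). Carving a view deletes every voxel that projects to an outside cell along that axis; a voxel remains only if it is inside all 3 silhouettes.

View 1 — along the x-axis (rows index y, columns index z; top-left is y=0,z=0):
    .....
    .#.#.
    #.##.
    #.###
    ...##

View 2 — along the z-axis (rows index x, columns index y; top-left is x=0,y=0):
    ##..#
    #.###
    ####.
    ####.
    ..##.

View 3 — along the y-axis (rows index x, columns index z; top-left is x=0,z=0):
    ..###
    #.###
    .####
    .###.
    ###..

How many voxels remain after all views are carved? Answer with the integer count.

|visual hull| = 29

before carving: 125 voxels (5×5×5)
step 1: project along x, AND mask (11/25) → |grid| = 55
step 2: project along z, AND mask (17/25) → |grid| = 38
step 3: project along y, AND mask (17/25) → |grid| = 29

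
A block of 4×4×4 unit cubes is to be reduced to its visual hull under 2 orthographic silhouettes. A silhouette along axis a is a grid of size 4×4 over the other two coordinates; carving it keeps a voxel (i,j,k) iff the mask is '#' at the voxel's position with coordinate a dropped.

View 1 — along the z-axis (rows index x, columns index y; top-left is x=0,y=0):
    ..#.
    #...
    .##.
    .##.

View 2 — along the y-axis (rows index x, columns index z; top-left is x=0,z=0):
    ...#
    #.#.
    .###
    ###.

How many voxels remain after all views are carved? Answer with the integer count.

15 voxels

before carving: 64 voxels (4×4×4)
[1] z-view keeps 6 columns → grid now 24
[2] y-view keeps 9 columns → grid now 15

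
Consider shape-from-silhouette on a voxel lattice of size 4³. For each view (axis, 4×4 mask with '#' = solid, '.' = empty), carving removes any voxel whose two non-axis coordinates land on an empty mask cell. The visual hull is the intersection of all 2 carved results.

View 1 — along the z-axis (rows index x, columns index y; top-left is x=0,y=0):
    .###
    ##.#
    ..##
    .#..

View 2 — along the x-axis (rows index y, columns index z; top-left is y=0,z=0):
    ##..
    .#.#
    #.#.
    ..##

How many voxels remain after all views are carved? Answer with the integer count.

remaining voxels: 18

start: 4×4×4 = 64 voxels
carve view 1 (along z, XY-mask fill 9/16): 36 voxels remain
carve view 2 (along x, YZ-mask fill 8/16): 18 voxels remain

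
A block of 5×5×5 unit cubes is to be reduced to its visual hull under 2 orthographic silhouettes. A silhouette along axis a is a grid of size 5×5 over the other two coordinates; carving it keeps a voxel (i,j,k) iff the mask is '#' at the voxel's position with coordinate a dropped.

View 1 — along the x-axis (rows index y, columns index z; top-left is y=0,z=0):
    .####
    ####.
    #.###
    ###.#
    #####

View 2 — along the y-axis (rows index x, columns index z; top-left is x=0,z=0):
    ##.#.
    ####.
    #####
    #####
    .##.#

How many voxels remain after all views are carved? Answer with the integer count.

full grid |V| = 125
after view 1 [x-axis, 21 of 25 cells solid] → remaining = 105
after view 2 [y-axis, 20 of 25 cells solid] → remaining = 84

|visual hull| = 84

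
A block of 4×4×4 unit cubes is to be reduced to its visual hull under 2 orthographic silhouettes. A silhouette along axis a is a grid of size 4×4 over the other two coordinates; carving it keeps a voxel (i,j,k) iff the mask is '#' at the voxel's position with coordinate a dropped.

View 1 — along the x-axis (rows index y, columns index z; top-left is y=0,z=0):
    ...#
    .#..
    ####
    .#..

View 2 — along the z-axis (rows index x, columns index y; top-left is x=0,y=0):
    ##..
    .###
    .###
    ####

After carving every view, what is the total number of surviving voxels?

start: 4×4×4 = 64 voxels
V1 x: intersect with YZ mask (7 set) -- 28 left
V2 z: intersect with XY mask (12 set) -- 21 left

21 voxels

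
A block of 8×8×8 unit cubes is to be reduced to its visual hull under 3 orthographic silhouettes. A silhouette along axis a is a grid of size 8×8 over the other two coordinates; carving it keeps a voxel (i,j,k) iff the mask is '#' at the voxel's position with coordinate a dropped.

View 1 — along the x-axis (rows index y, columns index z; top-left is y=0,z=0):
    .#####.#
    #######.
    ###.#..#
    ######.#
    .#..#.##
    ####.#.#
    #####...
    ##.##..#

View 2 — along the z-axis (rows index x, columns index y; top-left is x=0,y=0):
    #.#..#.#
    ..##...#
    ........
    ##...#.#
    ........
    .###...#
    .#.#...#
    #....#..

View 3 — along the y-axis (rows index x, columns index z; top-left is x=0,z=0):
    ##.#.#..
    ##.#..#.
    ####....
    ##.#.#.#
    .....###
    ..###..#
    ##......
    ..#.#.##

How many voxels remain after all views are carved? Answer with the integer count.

initial block: 8^3 = 512
carve view 1 (along x, YZ-mask fill 45/64): 360 voxels remain
carve view 2 (along z, XY-mask fill 20/64): 118 voxels remain
carve view 3 (along y, XZ-mask fill 30/64): 61 voxels remain

|visual hull| = 61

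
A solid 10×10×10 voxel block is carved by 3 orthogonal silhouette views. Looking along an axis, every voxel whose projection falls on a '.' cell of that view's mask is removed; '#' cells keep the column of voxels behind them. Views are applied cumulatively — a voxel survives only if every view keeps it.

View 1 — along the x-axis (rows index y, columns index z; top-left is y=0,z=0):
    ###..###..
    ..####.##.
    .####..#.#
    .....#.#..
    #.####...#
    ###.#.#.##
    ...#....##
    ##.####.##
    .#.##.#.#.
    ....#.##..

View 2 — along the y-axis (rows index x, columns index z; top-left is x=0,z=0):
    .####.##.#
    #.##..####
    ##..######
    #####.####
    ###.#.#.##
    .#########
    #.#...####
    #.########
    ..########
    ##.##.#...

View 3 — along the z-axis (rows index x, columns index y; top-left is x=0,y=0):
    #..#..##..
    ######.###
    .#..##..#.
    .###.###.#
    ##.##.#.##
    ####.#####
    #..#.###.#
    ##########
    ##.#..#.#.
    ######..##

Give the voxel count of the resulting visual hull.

before carving: 1000 voxels (10×10×10)
  1. axis=0 (YZ plane), |mask|=52  ⇒  voxels=520
  2. axis=1 (XZ plane), |mask|=75  ⇒  voxels=391
  3. axis=2 (XY plane), |mask|=69  ⇒  voxels=261

remaining voxels: 261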